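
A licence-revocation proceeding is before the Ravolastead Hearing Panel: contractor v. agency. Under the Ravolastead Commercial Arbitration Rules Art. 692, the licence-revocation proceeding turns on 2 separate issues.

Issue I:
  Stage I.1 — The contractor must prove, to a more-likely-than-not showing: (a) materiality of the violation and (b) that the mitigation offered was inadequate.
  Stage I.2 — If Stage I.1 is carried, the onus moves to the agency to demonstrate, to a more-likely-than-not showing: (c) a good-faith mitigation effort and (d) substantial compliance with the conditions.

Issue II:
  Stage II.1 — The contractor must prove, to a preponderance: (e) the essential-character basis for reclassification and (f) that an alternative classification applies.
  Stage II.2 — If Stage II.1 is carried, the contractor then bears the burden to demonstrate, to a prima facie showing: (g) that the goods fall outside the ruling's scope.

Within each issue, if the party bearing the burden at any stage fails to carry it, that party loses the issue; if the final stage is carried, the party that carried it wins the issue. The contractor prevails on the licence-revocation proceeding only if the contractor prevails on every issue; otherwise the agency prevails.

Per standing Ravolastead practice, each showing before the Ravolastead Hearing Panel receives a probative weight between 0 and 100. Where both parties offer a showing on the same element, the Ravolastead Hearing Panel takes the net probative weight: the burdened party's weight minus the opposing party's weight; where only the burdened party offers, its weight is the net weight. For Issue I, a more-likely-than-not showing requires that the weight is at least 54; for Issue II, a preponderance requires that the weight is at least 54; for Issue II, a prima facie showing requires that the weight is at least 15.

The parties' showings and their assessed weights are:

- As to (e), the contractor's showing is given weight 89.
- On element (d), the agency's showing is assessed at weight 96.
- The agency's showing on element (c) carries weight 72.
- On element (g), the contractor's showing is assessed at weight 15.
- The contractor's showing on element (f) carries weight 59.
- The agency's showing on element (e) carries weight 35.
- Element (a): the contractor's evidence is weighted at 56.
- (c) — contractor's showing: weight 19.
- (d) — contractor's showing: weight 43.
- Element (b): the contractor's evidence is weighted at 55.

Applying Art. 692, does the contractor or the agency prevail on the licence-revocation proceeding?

contractor

— Issue I —
Stage I.1 — burden on contractor; standard: a more-likely-than-not showing (weight is at least 54).
    (a): 56 ≥ 54 [met]
    (b): 55 ≥ 54 [met]
  Stage I.1 carried; the burden shifts to the agency.
Stage I.2 — burden on agency; standard: a more-likely-than-not showing (weight is at least 54).
    (c): 72 − 19 = 53 < 54 [not met]
    (d): 96 − 43 = 53 < 54 [not met]
  The agency does not carry Stage I.2.
The analysis ends at Stage I.2; the contractor prevails on this issue.
— Issue II —
Stage II.1 — burden on contractor; standard: a preponderance (weight is at least 54).
    (e): 89 − 35 = 54 ≥ 54 [met]
    (f): 59 ≥ 54 [met]
  Stage II.1 carried; the burden remains with the contractor.
Stage II.2 — burden on contractor; standard: a prima facie showing (weight is at least 15).
    (g): 15 ≥ 15 [met]
  The contractor carries the last stage.
Every stage carried; the contractor prevails on this issue.
Per-issue: Issue I → contractor; Issue II → contractor. The contractor must prevail on every issue; overall, the contractor prevails.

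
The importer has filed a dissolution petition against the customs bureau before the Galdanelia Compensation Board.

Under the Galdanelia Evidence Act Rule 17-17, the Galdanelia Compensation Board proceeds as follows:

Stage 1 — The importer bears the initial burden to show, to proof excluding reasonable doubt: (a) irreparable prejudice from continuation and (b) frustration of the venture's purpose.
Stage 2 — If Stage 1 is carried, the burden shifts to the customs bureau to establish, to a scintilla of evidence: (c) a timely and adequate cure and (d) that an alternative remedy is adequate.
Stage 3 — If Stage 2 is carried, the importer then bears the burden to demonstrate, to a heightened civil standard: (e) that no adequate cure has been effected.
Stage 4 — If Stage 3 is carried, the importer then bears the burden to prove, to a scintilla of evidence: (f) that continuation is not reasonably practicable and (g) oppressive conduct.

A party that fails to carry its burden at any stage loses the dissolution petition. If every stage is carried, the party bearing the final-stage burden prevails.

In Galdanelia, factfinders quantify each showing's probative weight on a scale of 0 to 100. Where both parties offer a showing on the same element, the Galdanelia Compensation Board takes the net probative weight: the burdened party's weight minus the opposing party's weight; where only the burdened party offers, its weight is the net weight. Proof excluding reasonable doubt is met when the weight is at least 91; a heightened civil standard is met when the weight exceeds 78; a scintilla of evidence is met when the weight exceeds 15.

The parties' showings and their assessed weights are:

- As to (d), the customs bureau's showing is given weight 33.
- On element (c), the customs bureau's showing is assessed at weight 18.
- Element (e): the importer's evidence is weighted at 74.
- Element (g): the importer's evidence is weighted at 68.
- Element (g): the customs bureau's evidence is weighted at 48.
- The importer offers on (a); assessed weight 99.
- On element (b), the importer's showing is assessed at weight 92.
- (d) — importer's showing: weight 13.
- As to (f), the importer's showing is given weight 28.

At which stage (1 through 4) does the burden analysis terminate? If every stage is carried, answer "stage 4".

At Stage 1 the importer must meet proof excluding reasonable doubt (weight is at least 91): on (a) the weight is 99, ≥ 91, so (a) meets the standard; on (b) the weight is 92, which does reach 91, so (b) meets the standard.
  Stage 1 is satisfied; the onus moves to the customs bureau.
At Stage 2 the customs bureau must meet a scintilla of evidence (weight exceeds 15): on (c) the weight is 18, which does exceed 15, so (c) meets the standard; on (d) the weight is 33 less the opposing 13 gives net 20, > 15, so (d) meets the standard.
  All elements met. The burden passes to the importer.
At Stage 3 the importer must meet a heightened civil standard (weight exceeds 78): on (e) the weight is 74, ≤ 78, so (e) does not meet the standard.
  Not every element is met, so the importer fails to carry Stage 3.
The analysis ends at Stage 3; the customs bureau prevails.

stage 3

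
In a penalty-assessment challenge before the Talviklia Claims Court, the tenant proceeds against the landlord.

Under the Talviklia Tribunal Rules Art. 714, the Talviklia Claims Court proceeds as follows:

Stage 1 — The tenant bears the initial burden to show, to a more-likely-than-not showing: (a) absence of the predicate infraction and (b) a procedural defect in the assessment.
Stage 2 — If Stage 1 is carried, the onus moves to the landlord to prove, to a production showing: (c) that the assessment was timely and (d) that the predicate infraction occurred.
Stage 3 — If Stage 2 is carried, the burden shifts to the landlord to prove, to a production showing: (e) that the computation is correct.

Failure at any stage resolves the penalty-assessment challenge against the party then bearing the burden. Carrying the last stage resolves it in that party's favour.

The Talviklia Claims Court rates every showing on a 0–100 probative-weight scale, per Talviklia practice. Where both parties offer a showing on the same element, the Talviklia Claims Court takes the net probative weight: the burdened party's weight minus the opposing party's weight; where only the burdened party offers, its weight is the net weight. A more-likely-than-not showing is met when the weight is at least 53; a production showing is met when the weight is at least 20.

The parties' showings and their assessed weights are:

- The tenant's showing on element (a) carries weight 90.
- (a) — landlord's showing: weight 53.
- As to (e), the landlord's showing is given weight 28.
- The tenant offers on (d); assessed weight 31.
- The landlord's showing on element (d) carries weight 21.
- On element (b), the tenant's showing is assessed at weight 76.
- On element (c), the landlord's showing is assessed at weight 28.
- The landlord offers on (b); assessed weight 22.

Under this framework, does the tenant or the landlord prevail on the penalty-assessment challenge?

Stage 1 (tenant, a more-likely-than-not showing, weight is at least 53): (a) net 90−53=37 < 53 — fails; (b) net 76−22=54 ≥ 53 — meets.
  Stage 1 not carried; the tenant fails its burden.
So the landlord prevails.

landlord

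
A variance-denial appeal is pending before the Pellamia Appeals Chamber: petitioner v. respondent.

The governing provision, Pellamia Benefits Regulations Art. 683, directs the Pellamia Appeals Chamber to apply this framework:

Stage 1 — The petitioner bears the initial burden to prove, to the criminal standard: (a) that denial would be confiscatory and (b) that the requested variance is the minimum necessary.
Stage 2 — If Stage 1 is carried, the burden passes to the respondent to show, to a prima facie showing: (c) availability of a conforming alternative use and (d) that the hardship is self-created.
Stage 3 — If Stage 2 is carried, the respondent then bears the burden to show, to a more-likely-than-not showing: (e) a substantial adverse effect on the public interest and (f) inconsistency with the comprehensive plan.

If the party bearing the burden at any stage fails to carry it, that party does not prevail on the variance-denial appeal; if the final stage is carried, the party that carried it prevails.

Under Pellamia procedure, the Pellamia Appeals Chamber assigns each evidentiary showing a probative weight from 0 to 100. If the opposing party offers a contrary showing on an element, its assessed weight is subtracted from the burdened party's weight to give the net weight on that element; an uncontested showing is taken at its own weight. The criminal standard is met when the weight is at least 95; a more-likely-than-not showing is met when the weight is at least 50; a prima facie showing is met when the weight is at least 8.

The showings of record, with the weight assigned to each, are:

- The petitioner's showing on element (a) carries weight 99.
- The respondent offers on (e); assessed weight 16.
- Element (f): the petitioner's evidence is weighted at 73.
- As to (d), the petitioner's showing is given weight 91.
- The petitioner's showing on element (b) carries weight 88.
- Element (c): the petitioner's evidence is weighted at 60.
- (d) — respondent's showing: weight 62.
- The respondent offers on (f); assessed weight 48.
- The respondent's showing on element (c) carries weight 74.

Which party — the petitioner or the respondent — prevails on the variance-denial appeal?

respondent

Stage 1 (petitioner, the criminal standard, weight is at least 95): (a) 99 ≥ 95 — meets; (b) 88 < 95 — fails.
  Stage 1 not carried; the petitioner fails its burden.
So the respondent prevails.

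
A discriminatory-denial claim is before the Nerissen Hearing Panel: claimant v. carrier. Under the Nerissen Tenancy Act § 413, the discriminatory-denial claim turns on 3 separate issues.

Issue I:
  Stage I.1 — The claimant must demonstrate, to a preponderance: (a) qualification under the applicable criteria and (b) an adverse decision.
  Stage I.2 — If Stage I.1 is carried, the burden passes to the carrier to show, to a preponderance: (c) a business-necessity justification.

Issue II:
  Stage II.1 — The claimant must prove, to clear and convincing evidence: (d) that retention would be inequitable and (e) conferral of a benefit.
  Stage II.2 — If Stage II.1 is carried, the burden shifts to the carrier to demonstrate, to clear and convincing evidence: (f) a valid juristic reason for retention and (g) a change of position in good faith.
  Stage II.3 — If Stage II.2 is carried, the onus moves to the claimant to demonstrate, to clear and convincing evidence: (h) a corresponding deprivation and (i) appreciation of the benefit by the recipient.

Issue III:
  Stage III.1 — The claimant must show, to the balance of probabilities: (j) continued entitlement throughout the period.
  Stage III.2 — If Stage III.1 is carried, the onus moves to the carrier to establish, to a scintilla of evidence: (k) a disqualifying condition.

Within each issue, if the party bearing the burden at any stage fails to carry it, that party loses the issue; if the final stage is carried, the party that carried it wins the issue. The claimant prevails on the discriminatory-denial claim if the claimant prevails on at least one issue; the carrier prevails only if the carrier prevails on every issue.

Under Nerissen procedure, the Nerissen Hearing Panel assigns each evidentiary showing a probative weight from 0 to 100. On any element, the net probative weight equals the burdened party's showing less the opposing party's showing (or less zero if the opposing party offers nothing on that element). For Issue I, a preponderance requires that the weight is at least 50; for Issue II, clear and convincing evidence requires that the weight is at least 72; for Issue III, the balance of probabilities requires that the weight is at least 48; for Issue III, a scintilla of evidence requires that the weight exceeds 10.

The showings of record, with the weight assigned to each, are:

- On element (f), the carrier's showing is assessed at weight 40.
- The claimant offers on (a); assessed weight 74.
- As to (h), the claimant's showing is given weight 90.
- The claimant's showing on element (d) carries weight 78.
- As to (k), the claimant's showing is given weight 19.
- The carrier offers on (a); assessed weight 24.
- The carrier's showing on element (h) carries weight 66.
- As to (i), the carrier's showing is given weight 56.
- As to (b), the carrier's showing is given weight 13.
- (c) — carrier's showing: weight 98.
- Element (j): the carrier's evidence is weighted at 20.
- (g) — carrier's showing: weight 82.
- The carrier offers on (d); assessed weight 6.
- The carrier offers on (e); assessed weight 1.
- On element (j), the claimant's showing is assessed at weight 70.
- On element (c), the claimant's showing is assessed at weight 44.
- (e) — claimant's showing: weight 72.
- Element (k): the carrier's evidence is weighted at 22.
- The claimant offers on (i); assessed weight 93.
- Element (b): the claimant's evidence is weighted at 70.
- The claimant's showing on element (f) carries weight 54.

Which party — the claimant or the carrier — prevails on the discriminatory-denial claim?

— Issue I —
Stage I.1 — burden on claimant; standard: a preponderance (weight is at least 50).
    (a): 74 − 24 = 50 ≥ 50 [met]
    (b): 70 − 13 = 57 ≥ 50 [met]
  All elements met. The burden passes to the carrier.
Stage I.2 — burden on carrier; standard: a preponderance (weight is at least 50).
    (c): 98 − 44 = 54 ≥ 50 [met]
  All elements met at the final stage.
All stages carried — the carrier prevails on this issue.
— Issue II —
At Stage II.1 the claimant must meet clear and convincing evidence (weight is at least 72): on (d) the weight is 78 less the opposing 6 gives net 72, ≥ 72, so (d) meets the standard; on (e) the weight is 72 less the opposing 1 gives net 71, which does not reach 72, so (e) does not meet the standard.
  Not every element is met, so the claimant fails to carry Stage II.1.
So the carrier prevails on this issue.
— Issue III —
Stage III.1 — burden on claimant; standard: the balance of probabilities (weight is at least 48).
    (j): 70 − 20 = 50 ≥ 48 [met]
  Stage III.1 carried; the burden shifts to the carrier.
Stage III.2 — burden on carrier; standard: a scintilla of evidence (weight exceeds 10).
    (k): 22 − 19 = 3 ≤ 10 [not met]
  Not every element is met, so the carrier fails to carry Stage III.2.
So the claimant prevails on this issue.
Per-issue: Issue I → carrier; Issue II → carrier; Issue III → claimant. The claimant must prevail on at least one issue; overall, the claimant prevails.

claimant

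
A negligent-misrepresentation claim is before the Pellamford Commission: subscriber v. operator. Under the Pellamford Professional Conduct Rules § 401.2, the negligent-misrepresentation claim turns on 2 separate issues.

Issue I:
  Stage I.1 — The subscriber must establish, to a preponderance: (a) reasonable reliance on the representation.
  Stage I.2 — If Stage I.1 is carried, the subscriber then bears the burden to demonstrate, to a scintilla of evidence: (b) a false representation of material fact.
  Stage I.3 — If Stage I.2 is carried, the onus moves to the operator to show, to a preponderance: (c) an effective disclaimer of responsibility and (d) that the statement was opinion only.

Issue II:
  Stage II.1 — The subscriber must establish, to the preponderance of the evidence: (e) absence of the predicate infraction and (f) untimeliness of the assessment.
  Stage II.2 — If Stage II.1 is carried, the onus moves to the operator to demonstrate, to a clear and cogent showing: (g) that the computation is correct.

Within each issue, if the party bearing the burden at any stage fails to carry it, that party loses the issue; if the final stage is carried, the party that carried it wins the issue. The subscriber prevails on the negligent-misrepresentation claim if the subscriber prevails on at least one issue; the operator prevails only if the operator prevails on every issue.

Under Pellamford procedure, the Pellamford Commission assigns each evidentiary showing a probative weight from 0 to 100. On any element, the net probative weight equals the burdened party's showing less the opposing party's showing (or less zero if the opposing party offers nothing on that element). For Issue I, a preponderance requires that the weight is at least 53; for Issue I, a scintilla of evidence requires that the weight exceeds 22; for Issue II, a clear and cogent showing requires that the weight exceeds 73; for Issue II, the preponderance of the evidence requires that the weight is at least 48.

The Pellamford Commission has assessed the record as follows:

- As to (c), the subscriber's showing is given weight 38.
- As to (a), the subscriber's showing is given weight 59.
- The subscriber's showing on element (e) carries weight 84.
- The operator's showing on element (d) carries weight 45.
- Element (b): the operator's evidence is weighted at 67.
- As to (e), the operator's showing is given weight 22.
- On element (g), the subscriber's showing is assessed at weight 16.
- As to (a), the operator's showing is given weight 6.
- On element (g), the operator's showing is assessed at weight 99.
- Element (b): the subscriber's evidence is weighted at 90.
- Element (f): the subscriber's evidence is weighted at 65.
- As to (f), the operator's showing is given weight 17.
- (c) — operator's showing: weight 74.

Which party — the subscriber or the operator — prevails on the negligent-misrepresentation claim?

subscriber

— Issue I —
Stage I.1 — burden on subscriber; standard: a preponderance (weight is at least 53).
    (a): 59 − 6 = 53 ≥ 53 [met]
  Stage I.1 is satisfied; the subscriber continues to bear the burden.
Stage I.2 — burden on subscriber; standard: a scintilla of evidence (weight exceeds 22).
    (b): 90 − 67 = 23 > 22 [met]
  Stage I.2 is satisfied; the onus moves to the operator.
Stage I.3 — burden on operator; standard: a preponderance (weight is at least 53).
    (c): 74 − 38 = 36 < 53 [not met]
    (d): 45 < 53 [not met]
  The operator does not carry Stage I.3.
The analysis ends at Stage I.3; the subscriber prevails on this issue.
— Issue II —
Stage II.1 — burden on subscriber; standard: the preponderance of the evidence (weight is at least 48).
    (e): 84 − 22 = 62 ≥ 48 [met]
    (f): 65 − 17 = 48 ≥ 48 [met]
  Stage II.1 carried; the burden shifts to the operator.
Stage II.2 — burden on operator; standard: a clear and cogent showing (weight exceeds 73).
    (g): 99 − 16 = 83 > 73 [met]
  All elements met at the final stage.
Every stage carried; the operator prevails on this issue.
Per-issue: Issue I → subscriber; Issue II → operator. The subscriber must prevail on at least one issue; overall, the subscriber prevails.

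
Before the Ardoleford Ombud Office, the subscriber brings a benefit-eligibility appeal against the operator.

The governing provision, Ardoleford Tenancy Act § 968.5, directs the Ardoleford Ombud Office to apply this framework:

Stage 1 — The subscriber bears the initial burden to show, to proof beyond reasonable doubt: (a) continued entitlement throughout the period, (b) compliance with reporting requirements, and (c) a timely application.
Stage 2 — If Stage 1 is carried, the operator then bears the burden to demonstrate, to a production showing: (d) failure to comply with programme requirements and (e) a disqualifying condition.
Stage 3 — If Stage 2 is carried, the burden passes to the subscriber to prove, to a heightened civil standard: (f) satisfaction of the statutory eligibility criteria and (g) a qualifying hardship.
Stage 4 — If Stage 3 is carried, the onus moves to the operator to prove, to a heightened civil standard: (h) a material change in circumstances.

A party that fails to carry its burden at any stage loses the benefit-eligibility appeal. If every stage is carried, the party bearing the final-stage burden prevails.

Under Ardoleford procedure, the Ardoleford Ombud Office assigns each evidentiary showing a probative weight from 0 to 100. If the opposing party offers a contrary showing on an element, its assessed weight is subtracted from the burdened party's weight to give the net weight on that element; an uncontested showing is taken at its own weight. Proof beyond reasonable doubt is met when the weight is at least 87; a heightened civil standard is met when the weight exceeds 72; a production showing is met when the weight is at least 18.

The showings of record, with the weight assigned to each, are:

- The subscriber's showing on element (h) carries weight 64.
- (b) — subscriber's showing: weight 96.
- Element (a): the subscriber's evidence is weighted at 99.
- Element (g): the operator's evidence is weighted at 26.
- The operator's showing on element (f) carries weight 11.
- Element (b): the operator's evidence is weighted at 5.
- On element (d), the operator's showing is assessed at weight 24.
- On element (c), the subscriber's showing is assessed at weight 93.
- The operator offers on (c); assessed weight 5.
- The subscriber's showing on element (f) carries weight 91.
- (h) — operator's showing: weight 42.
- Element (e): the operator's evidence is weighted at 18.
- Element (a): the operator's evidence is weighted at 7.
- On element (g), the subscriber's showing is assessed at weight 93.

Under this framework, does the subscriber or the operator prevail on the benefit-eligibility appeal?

Stage 1 — burden on subscriber; standard: proof beyond reasonable doubt (weight is at least 87).
    (a): 99 − 7 = 92 ≥ 87 [met]
    (b): 96 − 5 = 91 ≥ 87 [met]
    (c): 93 − 5 = 88 ≥ 87 [met]
  Stage 1 is satisfied; the onus moves to the operator.
Stage 2 — burden on operator; standard: a production showing (weight is at least 18).
    (d): 24 ≥ 18 [met]
    (e): 18 ≥ 18 [met]
  All elements met. The burden passes to the subscriber.
Stage 3 — burden on subscriber; standard: a heightened civil standard (weight exceeds 72).
    (f): 91 − 11 = 80 > 72 [met]
    (g): 93 − 26 = 67 ≤ 72 [not met]
  The subscriber does not carry Stage 3.
The operator prevails.

operator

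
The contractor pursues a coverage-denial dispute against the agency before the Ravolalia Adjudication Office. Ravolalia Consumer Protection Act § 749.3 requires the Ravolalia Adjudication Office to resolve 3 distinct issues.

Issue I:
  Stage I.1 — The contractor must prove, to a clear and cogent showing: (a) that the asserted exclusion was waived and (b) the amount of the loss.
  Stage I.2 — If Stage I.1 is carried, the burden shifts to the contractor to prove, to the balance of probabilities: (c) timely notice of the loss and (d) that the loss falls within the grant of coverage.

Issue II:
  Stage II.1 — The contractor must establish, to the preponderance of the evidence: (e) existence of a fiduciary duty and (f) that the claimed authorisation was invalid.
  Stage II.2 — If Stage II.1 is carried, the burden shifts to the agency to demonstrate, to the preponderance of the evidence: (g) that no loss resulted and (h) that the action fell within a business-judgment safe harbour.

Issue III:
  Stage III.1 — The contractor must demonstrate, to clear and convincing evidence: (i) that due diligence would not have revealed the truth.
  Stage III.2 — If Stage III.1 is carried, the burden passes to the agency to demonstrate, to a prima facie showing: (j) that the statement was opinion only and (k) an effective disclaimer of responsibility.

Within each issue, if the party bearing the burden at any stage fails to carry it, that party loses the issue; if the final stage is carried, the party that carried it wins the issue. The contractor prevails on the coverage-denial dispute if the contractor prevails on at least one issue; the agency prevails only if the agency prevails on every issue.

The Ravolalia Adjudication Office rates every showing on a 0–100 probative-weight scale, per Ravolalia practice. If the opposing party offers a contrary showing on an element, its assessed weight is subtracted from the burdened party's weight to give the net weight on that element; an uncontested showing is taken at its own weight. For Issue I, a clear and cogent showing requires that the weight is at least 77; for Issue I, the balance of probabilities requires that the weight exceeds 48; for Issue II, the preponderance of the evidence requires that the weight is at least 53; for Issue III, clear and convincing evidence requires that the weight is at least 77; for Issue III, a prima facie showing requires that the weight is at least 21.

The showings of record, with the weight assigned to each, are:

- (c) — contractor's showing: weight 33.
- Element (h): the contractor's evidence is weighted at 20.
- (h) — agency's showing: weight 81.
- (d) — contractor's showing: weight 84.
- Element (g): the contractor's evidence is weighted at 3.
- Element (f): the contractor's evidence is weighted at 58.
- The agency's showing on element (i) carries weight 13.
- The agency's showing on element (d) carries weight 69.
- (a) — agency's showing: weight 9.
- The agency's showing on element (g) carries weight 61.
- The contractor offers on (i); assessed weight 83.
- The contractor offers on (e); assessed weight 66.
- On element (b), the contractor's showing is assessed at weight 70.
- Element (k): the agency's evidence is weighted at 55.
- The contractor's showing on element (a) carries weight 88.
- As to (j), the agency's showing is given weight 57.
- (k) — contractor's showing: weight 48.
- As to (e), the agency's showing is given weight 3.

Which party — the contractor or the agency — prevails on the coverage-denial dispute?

agency

— Issue I —
At Stage I.1 the contractor must meet a clear and cogent showing (weight is at least 77): on (a) the weight is 88 less the opposing 9 gives net 79, which does reach 77, so (a) meets the standard; on (b) the weight is 70, < 77, so (b) does not meet the standard.
  The contractor does not carry Stage I.1.
So the agency prevails on this issue.
— Issue II —
At Stage II.1 the contractor must meet the preponderance of the evidence (weight is at least 53): on (e) the weight is 66 less the opposing 3 gives net 63, ≥ 53, so (e) meets the standard; on (f) the weight is 58, ≥ 53, so (f) meets the standard.
  The contractor carries Stage II.1; the agency now bears the burden.
At Stage II.2 the agency must meet the preponderance of the evidence (weight is at least 53): on (g) the weight is 61 less the opposing 3 gives net 58, ≥ 53, so (g) meets the standard; on (h) the weight is 81 less the opposing 20 gives net 61, which does reach 53, so (h) meets the standard.
  Stage II.2 carried; the final stage is satisfied.
Every stage carried; the agency prevails on this issue.
— Issue III —
At Stage III.1 the contractor must meet clear and convincing evidence (weight is at least 77): on (i) the weight is 83 less the opposing 13 gives net 70, which does not reach 77, so (i) does not meet the standard.
  Stage III.1 not carried; the contractor fails its burden.
So the agency prevails on this issue.
Per-issue: Issue I → agency; Issue II → agency; Issue III → agency. The contractor must prevail on at least one issue; overall, the agency prevails.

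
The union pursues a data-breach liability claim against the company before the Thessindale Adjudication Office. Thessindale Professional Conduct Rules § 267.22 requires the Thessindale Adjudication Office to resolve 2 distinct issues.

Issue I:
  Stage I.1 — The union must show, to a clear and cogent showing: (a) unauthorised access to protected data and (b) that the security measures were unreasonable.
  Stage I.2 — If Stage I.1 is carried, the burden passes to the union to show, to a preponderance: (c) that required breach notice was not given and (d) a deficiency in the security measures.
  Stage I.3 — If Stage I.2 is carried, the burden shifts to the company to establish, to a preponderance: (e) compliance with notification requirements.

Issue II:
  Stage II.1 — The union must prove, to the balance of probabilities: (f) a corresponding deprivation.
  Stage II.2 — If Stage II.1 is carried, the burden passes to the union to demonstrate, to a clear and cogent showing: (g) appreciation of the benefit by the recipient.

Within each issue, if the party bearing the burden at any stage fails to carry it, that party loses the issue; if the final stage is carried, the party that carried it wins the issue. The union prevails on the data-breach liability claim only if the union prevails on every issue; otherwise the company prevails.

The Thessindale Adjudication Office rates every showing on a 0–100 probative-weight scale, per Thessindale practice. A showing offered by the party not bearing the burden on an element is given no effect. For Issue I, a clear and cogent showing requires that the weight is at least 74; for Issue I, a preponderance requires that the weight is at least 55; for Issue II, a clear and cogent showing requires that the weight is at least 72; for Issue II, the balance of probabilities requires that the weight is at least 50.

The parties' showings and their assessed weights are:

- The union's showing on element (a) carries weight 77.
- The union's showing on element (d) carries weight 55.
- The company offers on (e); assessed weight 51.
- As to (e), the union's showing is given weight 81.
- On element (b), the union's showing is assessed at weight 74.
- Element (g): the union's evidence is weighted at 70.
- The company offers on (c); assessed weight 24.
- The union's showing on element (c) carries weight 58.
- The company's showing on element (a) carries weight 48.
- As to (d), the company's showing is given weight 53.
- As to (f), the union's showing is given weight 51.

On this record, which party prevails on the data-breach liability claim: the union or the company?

— Issue I —
At Stage I.1 the union must meet a clear and cogent showing (weight is at least 74): on (a) the weight is 77 (the company's 48 is given no effect), which does reach 74, so (a) meets the standard; on (b) the weight is 74, ≥ 74, so (b) meets the standard.
  Stage I.1 is satisfied; the union continues to bear the burden.
At Stage I.2 the union must meet a preponderance (weight is at least 55): on (c) the weight is 58 (the company's 24 is given no effect), which does reach 55, so (c) meets the standard; on (d) the weight is 55 (the company's 53 is given no effect), which does reach 55, so (d) meets the standard.
  The union carries Stage I.2; the company now bears the burden.
At Stage I.3 the company must meet a preponderance (weight is at least 55): on (e) the weight is 51 (the union's 81 is given no effect), which does not reach 55, so (e) does not meet the standard.
  Stage I.3 not carried; the company fails its burden.
So the union prevails on this issue.
— Issue II —
At Stage II.1 the union must meet the balance of probabilities (weight is at least 50): on (f) the weight is 51, ≥ 50, so (f) meets the standard.
  Stage II.1 carried; the burden remains with the union.
At Stage II.2 the union must meet a clear and cogent showing (weight is at least 72): on (g) the weight is 70, < 72, so (g) does not meet the standard.
  Not every element is met, so the union fails to carry Stage II.2.
The analysis ends at Stage II.2; the company prevails on this issue.
Per-issue: Issue I → union; Issue II → company. The union must prevail on every issue; overall, the company prevails.

company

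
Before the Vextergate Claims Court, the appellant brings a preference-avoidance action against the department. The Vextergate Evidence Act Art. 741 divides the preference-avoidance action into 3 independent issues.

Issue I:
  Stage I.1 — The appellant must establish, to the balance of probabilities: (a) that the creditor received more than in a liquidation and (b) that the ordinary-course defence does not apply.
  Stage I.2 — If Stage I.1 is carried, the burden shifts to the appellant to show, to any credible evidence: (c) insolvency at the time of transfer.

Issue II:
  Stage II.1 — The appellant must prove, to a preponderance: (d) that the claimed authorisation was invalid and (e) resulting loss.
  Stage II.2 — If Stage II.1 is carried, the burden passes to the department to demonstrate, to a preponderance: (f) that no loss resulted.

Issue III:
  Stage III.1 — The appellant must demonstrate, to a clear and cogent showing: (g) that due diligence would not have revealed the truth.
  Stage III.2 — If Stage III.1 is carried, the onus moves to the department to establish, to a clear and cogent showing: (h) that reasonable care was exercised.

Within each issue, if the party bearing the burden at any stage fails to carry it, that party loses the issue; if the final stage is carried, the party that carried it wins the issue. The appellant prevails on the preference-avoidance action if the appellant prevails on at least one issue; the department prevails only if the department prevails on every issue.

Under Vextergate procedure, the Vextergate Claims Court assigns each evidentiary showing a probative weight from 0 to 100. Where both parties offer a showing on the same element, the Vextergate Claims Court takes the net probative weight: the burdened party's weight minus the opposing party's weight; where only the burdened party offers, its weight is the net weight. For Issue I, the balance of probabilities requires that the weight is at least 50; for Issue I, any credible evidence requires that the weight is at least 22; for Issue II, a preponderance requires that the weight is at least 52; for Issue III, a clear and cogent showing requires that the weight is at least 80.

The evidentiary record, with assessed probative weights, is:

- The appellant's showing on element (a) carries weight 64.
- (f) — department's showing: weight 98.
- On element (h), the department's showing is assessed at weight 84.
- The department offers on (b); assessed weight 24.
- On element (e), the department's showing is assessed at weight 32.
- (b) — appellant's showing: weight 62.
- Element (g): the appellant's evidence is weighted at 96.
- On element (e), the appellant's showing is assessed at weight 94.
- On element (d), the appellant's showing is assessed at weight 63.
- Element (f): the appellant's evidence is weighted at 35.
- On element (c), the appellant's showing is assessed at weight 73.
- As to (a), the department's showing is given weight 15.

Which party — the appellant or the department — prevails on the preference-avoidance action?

— Issue I —
Stage I.1 — burden on appellant; standard: the balance of probabilities (weight is at least 50).
    (a): 64 − 15 = 49 < 50 [not met]
    (b): 62 − 24 = 38 < 50 [not met]
  The appellant does not carry Stage I.1.
The analysis ends at Stage I.1; the department prevails on this issue.
— Issue II —
Stage II.1 — burden on appellant; standard: a preponderance (weight is at least 52).
    (d): 63 ≥ 52 [met]
    (e): 94 − 32 = 62 ≥ 52 [met]
  Stage II.1 carried; the burden shifts to the department.
Stage II.2 — burden on department; standard: a preponderance (weight is at least 52).
    (f): 98 − 35 = 63 ≥ 52 [met]
  All elements met at the final stage.
All stages carried — the department prevails on this issue.
— Issue III —
Stage III.1 (appellant, a clear and cogent showing, weight is at least 80): (g) 96 ≥ 80 — meets.
  The appellant carries Stage III.1; the department now bears the burden.
Stage III.2 (department, a clear and cogent showing, weight is at least 80): (h) 84 ≥ 80 — meets.
  Stage III.2 carried; the final stage is satisfied.
With every stage satisfied, the department prevails on this issue.
Per-issue: Issue I → department; Issue II → department; Issue III → department. The appellant must prevail on at least one issue; overall, the department prevails.

department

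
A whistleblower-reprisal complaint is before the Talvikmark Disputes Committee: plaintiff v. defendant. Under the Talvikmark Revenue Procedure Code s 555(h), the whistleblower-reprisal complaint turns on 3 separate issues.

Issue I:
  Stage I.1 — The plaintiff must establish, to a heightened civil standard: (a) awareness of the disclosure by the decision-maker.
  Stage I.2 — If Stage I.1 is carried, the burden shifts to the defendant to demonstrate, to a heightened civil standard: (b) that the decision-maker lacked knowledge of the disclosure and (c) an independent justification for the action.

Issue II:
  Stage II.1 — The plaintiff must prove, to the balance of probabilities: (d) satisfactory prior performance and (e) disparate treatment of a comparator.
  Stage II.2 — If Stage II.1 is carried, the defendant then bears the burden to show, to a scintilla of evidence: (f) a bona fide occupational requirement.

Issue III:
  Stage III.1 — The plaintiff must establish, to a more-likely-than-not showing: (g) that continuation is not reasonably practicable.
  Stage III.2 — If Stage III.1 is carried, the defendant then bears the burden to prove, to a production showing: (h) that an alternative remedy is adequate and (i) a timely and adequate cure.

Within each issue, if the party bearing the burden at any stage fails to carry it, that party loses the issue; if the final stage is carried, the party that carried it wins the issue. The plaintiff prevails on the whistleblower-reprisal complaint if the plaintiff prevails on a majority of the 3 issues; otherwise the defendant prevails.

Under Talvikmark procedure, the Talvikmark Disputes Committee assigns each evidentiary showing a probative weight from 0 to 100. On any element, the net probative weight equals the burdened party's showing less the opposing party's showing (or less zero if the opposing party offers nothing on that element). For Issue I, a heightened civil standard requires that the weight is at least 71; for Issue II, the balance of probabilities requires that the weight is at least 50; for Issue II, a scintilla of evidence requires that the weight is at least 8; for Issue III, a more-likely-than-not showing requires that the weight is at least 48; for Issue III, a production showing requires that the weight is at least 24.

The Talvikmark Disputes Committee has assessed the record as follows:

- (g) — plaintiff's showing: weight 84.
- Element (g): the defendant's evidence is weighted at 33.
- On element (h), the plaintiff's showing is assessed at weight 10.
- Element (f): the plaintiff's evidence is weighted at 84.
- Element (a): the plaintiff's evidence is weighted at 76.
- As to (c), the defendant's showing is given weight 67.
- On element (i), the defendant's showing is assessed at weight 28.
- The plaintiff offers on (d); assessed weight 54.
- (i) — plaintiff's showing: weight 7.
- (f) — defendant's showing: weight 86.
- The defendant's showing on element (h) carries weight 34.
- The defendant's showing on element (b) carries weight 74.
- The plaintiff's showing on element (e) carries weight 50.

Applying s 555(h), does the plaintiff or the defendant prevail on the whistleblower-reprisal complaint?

— Issue I —
Stage I.1 (plaintiff, a heightened civil standard, weight is at least 71): (a) 76 ≥ 71 — meets.
  Stage I.1 carried; the burden shifts to the defendant.
Stage I.2 (defendant, a heightened civil standard, weight is at least 71): (b) 74 ≥ 71 — meets; (c) 67 < 71 — fails.
  Not every element is met, so the defendant fails to carry Stage I.2.
The plaintiff prevails on this issue.
— Issue II —
At Stage II.1 the plaintiff must meet the balance of probabilities (weight is at least 50): on (d) the weight is 54, which does reach 50, so (d) meets the standard; on (e) the weight is 50, ≥ 50, so (e) meets the standard.
  Stage II.1 is satisfied; the onus moves to the defendant.
At Stage II.2 the defendant must meet a scintilla of evidence (weight is at least 8): on (f) the weight is 86 less the opposing 84 gives net 2, which does not reach 8, so (f) does not meet the standard.
  Stage II.2 not carried; the defendant fails its burden.
The plaintiff prevails on this issue.
— Issue III —
At Stage III.1 the plaintiff must meet a more-likely-than-not showing (weight is at least 48): on (g) the weight is 84 less the opposing 33 gives net 51, which does reach 48, so (g) meets the standard.
  All elements met. The burden passes to the defendant.
At Stage III.2 the defendant must meet a production showing (weight is at least 24): on (h) the weight is 34 less the opposing 10 gives net 24, which does reach 24, so (h) meets the standard; on (i) the weight is 28 less the opposing 7 gives net 21, which does not reach 24, so (i) does not meet the standard.
  Stage III.2 not carried; the defendant fails its burden.
So the plaintiff prevails on this issue.
Per-issue: Issue I → plaintiff; Issue II → plaintiff; Issue III → plaintiff. The plaintiff must prevail on a majority of issues; overall, the plaintiff prevails.

plaintiff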